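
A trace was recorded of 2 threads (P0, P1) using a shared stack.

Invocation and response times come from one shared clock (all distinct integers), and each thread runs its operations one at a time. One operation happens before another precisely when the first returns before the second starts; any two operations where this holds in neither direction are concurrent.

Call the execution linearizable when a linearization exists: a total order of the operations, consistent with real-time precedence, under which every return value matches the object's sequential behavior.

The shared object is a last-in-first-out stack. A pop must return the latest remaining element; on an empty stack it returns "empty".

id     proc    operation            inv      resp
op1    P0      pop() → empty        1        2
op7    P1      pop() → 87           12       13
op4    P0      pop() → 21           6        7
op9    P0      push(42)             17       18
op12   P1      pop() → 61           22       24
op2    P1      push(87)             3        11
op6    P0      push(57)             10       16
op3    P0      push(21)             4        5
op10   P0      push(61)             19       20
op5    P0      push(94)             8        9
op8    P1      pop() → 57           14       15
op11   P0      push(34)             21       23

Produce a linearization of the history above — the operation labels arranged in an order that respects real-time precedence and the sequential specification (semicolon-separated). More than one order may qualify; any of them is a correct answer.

after step 1 (op1 pop() → empty): stack <>
after step 2 (op3 push(21)): stack <21>
after step 3 (op4 pop() → 21): stack <>
after step 4 (op5 push(94)): stack <94>
after step 5 (op2 push(87)): stack <94,87>
after step 6 (op7 pop() → 87): stack <94>
after step 7 (op6 push(57)): stack <94,57>
after step 8 (op8 pop() → 57): stack <94>
after step 9 (op9 push(42)): stack <94,42>
after step 10 (op10 push(61)): stack <94,42,61>
after step 11 (op12 pop() → 61): stack <94,42>
after step 12 (op11 push(34)): stack <94,42,34>

op1; op3; op4; op5; op2; op7; op6; op8; op9; op10; op12; op11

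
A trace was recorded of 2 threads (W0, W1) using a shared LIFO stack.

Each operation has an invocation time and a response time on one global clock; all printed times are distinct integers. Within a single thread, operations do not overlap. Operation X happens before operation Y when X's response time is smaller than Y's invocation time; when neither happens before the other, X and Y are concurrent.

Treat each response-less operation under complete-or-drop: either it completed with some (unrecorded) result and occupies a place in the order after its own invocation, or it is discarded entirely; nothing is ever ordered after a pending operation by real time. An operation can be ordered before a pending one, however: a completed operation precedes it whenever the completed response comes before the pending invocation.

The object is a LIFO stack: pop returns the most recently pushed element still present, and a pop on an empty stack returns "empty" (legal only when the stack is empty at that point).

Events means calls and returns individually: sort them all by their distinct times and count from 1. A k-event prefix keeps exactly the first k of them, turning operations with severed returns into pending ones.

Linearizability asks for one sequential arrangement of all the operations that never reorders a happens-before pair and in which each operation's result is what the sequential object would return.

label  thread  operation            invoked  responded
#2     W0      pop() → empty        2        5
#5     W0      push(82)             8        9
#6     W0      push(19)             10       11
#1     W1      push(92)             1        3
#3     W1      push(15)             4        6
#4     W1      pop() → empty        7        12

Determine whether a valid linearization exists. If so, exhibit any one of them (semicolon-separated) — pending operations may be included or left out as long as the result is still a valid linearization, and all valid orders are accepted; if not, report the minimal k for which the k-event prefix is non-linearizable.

not linearizable — minimal violating prefix: 12 events

prefix check: 1..11 passes, 1..12 fails once #4's time-12 response joins
the 6 completed operations admit 9 real-time orders; each fails the LIFO stack replay
for example #1, #2, #3, #4, #5, #6 fails at step 2: #2 pop() → empty is not legal there
for example #1, #2, #3, #5, #4, #6 fails at step 2: #2 pop() → empty is not legal there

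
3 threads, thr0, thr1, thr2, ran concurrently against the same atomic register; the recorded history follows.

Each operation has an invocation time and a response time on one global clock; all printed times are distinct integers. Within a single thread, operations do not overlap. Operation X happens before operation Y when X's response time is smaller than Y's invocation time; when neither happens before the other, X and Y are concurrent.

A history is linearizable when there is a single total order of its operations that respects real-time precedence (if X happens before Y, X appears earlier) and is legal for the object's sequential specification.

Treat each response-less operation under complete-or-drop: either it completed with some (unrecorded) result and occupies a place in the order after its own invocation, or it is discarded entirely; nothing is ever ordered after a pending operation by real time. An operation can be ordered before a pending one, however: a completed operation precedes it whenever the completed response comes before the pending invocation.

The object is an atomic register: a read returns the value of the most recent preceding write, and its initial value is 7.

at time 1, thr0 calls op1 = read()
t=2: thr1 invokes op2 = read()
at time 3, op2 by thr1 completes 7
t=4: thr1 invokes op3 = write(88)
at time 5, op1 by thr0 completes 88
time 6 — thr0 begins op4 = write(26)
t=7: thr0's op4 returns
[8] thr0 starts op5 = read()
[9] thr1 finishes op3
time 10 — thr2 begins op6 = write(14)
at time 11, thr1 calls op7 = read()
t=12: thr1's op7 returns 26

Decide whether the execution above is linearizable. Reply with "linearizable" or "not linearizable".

linearizable

one valid linearization: op2, op3, op1, op4, op5, op7
1. op2 read() → 7, leaving value 7
2. op3 write(88), leaving value 88
3. op1 read() → 88, leaving value 88
4. op4 write(26), leaving value 26
5. op5 read() (pending, included), leaving value 26
6. op7 read() → 26, leaving value 26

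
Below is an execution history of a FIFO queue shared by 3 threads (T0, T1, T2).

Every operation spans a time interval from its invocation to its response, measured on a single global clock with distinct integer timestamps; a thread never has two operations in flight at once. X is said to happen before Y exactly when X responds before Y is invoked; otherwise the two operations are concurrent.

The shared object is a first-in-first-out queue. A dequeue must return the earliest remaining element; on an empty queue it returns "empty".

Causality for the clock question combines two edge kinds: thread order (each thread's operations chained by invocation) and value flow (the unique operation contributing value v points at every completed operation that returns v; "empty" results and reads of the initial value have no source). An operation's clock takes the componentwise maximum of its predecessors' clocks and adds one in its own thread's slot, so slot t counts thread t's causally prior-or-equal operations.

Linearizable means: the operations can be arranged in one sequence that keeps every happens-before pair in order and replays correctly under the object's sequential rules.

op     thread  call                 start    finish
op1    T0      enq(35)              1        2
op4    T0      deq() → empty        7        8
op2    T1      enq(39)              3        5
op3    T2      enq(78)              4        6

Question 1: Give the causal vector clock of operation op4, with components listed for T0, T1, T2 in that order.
Answer: (2, 0, 0)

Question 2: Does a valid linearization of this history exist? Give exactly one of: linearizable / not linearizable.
not linearizable

cut after 7 events: linearizable; cut after 8 events (op4 responds, time 8): not linearizable
4 completed operations, 2 real-time-consistent orders — every FIFO queue replay fails
for example op1, op2, op3, op4 fails at step 4: op4 deq() → empty is not legal there
for example op1, op3, op2, op4 fails at step 4: op4 deq() → empty is not legal there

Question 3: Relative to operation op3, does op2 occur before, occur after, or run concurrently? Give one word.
Answer: concurrent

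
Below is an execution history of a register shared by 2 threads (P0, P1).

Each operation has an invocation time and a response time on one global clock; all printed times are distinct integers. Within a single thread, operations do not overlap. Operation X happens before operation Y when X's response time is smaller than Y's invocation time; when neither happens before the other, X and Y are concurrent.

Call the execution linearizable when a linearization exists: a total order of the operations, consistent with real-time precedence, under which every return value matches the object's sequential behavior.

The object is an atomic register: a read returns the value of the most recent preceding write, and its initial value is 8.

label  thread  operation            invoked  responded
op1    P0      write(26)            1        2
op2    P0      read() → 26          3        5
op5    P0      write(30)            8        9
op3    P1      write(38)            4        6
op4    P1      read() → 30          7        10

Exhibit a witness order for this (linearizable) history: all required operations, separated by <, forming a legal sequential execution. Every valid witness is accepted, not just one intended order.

1. op1 write(26), leaving value 26
2. op2 read() → 26, leaving value 26
3. op3 write(38), leaving value 38
4. op5 write(30), leaving value 30
5. op4 read() → 30, leaving value 30

op1 < op2 < op3 < op5 < op4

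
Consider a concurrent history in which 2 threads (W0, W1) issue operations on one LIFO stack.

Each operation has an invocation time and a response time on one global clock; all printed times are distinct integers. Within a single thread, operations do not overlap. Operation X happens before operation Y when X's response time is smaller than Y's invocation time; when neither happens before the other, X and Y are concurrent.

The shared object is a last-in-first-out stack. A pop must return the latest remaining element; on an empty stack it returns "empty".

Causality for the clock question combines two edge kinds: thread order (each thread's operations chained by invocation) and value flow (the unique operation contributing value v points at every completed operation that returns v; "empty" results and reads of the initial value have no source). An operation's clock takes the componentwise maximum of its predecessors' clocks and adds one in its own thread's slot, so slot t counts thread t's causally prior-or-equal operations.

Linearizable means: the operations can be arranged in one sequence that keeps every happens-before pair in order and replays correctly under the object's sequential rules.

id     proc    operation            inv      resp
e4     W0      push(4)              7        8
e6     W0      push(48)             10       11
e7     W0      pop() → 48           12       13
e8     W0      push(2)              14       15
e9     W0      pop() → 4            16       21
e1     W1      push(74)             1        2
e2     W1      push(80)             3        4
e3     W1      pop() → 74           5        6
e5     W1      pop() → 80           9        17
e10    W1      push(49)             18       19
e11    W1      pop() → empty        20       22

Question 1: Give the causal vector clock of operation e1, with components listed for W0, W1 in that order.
Answer: (0, 1)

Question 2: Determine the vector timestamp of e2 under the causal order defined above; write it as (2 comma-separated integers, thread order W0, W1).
Answer: (0, 2)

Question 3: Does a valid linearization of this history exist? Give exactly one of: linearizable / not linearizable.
the violation lands at event 6, e3's response at time 6: events 1..5 linearize, events 1..6 do not
exhaustive check: the 3 completed LIFO stack ops admit one real-time order; illegal
for example e1, e2, e3 fails at step 3: e3 pop() → 74 is not legal there

not linearizable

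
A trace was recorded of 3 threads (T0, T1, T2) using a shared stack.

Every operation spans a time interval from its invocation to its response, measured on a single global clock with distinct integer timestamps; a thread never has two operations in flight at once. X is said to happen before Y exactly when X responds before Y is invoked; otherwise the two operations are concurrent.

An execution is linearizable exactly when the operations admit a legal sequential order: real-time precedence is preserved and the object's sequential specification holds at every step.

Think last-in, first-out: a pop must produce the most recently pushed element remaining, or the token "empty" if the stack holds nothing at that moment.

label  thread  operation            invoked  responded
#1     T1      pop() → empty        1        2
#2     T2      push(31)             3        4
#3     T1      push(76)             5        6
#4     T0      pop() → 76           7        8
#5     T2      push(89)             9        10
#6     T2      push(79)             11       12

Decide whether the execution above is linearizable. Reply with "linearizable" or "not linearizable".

linearizable

witness order: #1, #2, #3, #4, #5, #6
after step 1 (#1 pop() → empty): stack <>
after step 2 (#2 push(31)): stack <31>
after step 3 (#3 push(76)): stack <31,76>
after step 4 (#4 pop() → 76): stack <31>
after step 5 (#5 push(89)): stack <31,89>
after step 6 (#6 push(79)): stack <31,89,79>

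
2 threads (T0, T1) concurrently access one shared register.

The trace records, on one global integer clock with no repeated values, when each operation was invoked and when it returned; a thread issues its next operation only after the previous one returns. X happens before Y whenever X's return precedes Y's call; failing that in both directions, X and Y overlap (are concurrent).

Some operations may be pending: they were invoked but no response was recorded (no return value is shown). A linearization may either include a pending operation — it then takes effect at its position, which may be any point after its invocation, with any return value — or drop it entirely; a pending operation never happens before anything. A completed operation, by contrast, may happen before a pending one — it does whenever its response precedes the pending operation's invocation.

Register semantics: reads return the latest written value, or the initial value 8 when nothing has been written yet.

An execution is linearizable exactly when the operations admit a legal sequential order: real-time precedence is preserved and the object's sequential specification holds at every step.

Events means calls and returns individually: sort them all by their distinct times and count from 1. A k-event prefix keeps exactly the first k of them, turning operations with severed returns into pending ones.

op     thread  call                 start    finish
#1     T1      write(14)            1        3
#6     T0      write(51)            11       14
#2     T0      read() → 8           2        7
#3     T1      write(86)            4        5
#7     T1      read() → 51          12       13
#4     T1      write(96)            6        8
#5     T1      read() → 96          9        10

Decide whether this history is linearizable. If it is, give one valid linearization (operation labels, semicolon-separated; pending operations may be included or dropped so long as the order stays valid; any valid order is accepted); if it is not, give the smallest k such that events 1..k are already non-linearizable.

1. #2 read() → 8, leaving value 8
2. #1 write(14), leaving value 14
3. #3 write(86), leaving value 86
4. #4 write(96), leaving value 96
5. #5 read() → 96, leaving value 96
6. #6 write(51), leaving value 51
7. #7 read() → 51, leaving value 51

linearizable — witness: #2; #1; #3; #4; #5; #6; #7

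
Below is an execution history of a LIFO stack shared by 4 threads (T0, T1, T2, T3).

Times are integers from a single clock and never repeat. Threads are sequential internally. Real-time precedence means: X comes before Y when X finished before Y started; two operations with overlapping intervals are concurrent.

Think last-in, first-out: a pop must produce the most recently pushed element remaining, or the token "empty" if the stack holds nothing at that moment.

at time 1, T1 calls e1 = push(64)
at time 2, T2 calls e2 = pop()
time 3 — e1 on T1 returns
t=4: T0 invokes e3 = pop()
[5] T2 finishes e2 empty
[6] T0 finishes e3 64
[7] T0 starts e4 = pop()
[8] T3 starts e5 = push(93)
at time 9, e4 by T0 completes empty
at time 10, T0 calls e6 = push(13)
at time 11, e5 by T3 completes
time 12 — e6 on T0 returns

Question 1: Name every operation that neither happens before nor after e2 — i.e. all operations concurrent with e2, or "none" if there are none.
overlap test against e2 [2,5]: concurrent iff the interval meets 2..5
e1 [1,3]: concurrent
e3 [4,6]: concurrent
e4 [7,9]: after
e5 [8,11]: after
e6 [10,12]: after

e1, e3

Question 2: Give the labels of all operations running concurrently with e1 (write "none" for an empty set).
e1 spans [1,3]; an op avoiding the whole window 1..3 is ordered, any other is concurrent
e2 [2,5]: concurrent
e3 [4,6]: after
e4 [7,9]: after
e5 [8,11]: after
e6 [10,12]: after

e2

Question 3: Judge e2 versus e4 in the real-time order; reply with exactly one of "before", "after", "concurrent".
e2 spans [2,5], e4 spans [7,9]
resp(e2)=5 < inv(e4)=7

before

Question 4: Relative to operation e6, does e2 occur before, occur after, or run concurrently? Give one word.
e2 spans [2,5], e6 spans [10,12]
resp(e2)=5 < inv(e6)=10

before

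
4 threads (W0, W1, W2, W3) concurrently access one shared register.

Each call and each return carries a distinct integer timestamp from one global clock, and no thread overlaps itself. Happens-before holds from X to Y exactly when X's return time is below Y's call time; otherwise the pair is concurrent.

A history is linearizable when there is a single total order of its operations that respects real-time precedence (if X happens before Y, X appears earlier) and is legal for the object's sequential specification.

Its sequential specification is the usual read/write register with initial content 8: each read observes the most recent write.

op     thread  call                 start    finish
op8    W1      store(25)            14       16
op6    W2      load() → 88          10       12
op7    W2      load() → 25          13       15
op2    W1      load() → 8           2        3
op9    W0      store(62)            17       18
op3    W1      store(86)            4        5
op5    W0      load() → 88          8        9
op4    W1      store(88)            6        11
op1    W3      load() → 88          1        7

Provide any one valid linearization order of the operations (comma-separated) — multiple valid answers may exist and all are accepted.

op2, op3, op4, op1, op5, op6, op8, op7, op9

1. op2 load() → 8, leaving value 8
2. op3 store(86), leaving value 86
3. op4 store(88), leaving value 88
4. op1 load() → 88, leaving value 88
5. op5 load() → 88, leaving value 88
6. op6 load() → 88, leaving value 88
7. op8 store(25), leaving value 25
8. op7 load() → 25, leaving value 25
9. op9 store(62), leaving value 62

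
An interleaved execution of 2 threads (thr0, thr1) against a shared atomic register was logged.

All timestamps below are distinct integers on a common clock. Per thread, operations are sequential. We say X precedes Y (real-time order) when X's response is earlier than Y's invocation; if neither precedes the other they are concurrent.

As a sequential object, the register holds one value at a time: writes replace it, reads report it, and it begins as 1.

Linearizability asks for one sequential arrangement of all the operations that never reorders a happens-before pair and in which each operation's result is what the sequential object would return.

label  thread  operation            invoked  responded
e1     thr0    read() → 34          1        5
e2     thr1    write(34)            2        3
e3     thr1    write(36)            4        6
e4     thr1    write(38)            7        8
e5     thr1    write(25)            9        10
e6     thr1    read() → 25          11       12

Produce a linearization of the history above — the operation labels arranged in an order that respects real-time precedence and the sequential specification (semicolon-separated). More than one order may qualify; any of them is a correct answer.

after step 1 (e2 write(34)): value 34
after step 2 (e1 read() → 34): value 34
after step 3 (e3 write(36)): value 36
after step 4 (e4 write(38)): value 38
after step 5 (e5 write(25)): value 25
after step 6 (e6 read() → 25): value 25

e2; e1; e3; e4; e5; e6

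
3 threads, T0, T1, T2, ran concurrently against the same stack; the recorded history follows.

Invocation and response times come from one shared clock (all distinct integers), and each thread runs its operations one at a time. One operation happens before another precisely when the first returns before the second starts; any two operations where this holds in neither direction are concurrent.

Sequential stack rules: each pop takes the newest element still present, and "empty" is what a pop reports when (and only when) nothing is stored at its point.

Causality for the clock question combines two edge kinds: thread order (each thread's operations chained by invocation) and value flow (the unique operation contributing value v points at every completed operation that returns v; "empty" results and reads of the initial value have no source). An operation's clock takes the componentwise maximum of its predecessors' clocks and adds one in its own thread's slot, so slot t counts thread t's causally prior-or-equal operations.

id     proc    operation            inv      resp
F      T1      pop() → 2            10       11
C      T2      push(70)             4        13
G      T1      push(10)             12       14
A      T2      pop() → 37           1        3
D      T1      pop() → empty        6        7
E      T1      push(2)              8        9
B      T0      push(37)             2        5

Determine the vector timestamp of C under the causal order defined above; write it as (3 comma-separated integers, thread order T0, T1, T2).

root op D, invoked 6: fresh clock plus T1's own tick → (0, 1, 0)
root op B, invoked 2: fresh clock plus T0's own tick → (1, 0, 0)
VC(E, invoked at 8): max of VC(D)=(0, 1, 0), then +1 on thread T1 → (0, 2, 0)
VC(A, invoked at 1): max of VC(B)=(1, 0, 0), then +1 on thread T2 → (1, 0, 1)
VC(F, invoked at 10): max of VC(E)=(0, 2, 0), then +1 on thread T1 → (0, 3, 0)
VC(C, invoked at 4): max of VC(A)=(1, 0, 1), then +1 on thread T2 → (1, 0, 2)
VC(G, invoked at 12): max of VC(F)=(0, 3, 0), then +1 on thread T1 → (0, 4, 0)
target: VC(C) = (1, 0, 2)

(1, 0, 2)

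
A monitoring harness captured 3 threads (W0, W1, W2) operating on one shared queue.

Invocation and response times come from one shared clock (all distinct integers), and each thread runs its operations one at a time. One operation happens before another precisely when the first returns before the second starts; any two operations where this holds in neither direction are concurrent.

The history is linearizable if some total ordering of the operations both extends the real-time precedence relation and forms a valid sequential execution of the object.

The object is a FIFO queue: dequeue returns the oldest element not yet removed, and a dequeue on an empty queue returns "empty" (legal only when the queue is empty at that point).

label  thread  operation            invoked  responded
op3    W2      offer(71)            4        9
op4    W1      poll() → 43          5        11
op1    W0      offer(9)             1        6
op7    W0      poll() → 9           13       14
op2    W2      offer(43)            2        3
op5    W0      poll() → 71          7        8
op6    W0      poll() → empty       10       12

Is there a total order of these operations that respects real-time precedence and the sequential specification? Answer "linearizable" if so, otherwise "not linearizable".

not linearizable

the violation lands at event 12, op6's response at time 12: events 1..11 linearize, events 1..12 do not
real-time-consistent orders of the 6 completed operations: 23 — all fail the queue replay
for example op1, op2, op3, op4, op5, op6 fails at step 4: op4 poll() → 43 is not legal there
for example op1, op2, op3, op5, op4, op6 fails at step 4: op5 poll() → 71 is not legal there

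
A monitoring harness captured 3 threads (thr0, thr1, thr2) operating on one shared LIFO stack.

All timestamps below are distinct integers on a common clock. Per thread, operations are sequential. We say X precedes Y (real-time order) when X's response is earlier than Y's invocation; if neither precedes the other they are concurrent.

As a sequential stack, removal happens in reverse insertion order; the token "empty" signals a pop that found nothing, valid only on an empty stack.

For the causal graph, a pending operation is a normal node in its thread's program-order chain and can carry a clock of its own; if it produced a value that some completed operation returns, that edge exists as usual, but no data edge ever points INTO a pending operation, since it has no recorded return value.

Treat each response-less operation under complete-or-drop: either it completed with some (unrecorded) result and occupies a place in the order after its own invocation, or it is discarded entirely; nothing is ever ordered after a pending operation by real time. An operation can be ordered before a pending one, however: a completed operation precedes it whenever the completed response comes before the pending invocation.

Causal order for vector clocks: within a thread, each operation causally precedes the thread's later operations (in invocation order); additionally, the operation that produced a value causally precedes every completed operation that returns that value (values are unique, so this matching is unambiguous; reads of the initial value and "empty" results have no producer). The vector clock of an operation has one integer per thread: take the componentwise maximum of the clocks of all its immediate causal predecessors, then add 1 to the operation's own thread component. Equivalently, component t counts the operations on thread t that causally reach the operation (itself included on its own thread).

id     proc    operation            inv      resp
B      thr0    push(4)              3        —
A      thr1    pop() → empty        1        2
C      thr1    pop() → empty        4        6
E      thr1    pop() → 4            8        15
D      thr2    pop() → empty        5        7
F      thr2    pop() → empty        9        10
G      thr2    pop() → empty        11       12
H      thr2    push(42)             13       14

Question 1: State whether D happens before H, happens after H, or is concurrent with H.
D spans [5,7], H spans [13,14]
resp(D)=7 < inv(H)=13

before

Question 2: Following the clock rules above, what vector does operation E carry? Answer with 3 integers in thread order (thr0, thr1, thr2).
VC(D, invoked at 5): no causal predecessors; +1 on thr2 → (0, 0, 1)
VC(A, invoked at 1): no causal predecessors; +1 on thr1 → (0, 1, 0)
VC(B, invoked at 3): no causal predecessors; +1 on thr0 → (1, 0, 0)
F (invocation 9): componentwise max over VC(D)=(0, 0, 1), +1 at thr2, giving (0, 0, 2)
C (invocation 4): componentwise max over VC(A)=(0, 1, 0), +1 at thr1, giving (0, 2, 0)
G (invocation 11): componentwise max over VC(F)=(0, 0, 2), +1 at thr2, giving (0, 0, 3)
H (invocation 13): componentwise max over VC(G)=(0, 0, 3), +1 at thr2, giving (0, 0, 4)
E (invocation 8): componentwise max over VC(B)=(1, 0, 0), VC(C)=(0, 2, 0), +1 at thr1, giving (1, 3, 0)
target: VC(E) = (1, 3, 0)

(1, 3, 0)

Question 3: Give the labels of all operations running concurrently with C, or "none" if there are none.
concurrent with C ([4,6]): every op whose interval crosses 4..6
A [1,2]: before
B [3,…): concurrent
D [5,7]: concurrent
E [8,15]: after
F [9,10]: after
G [11,12]: after
H [13,14]: after

B, D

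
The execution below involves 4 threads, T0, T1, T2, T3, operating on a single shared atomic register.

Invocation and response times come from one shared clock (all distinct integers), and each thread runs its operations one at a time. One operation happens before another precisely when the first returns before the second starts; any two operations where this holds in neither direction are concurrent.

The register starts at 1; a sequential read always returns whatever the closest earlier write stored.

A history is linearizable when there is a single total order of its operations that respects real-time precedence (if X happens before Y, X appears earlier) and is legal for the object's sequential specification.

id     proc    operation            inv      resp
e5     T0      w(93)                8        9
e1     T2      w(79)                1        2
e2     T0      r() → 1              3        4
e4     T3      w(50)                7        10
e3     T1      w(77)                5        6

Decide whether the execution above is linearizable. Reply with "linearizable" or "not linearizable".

events 1..3 are fine; event 4 — the response of e2 at time 4 — makes the prefix non-linearizable
exactly one order of the 2 completed ops respects real time; the atomic register replay fails
for example e1, e2 fails at step 2: e2 r() → 1 is not legal there

not linearizable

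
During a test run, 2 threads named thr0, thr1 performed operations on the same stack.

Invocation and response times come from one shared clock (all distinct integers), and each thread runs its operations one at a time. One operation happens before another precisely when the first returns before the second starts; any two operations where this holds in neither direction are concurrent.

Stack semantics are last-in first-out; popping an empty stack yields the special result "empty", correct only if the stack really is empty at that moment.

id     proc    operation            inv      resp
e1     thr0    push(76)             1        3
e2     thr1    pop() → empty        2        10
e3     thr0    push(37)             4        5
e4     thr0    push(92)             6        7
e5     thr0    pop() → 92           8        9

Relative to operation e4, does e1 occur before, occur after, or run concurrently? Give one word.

e1 spans [1,3], e4 spans [6,7]
resp(e1)=3 < inv(e4)=6

before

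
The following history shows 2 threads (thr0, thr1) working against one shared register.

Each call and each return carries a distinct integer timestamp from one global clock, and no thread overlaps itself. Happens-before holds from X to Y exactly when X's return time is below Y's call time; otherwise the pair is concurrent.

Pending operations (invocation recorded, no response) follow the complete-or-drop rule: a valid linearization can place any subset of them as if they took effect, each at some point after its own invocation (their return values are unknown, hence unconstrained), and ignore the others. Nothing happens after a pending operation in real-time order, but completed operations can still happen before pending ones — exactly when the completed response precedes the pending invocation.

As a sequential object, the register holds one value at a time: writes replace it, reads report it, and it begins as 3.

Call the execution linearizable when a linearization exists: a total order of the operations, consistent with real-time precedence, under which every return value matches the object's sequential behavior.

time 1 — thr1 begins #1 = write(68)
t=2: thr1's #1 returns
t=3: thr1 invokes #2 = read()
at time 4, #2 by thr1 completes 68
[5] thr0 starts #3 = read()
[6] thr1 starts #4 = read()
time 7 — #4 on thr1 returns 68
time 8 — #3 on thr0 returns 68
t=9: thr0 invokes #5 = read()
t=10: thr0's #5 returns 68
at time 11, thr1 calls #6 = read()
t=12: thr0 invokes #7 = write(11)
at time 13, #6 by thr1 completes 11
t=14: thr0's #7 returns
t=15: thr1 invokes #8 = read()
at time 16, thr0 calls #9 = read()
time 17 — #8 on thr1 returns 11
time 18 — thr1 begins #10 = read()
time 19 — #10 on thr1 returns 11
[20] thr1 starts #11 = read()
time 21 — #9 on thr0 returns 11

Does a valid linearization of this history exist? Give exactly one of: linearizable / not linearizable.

witness order: #1, #2, #3, #4, #5, #7, #6, #8, #9, #10
after step 1 (#1 write(68)): value 68
after step 2 (#2 read() → 68): value 68
after step 3 (#3 read() → 68): value 68
after step 4 (#4 read() → 68): value 68
after step 5 (#5 read() → 68): value 68
after step 6 (#7 write(11)): value 11
after step 7 (#6 read() → 11): value 11
after step 8 (#8 read() → 11): value 11
after step 9 (#9 read() → 11): value 11
after step 10 (#10 read() → 11): value 11

linearizable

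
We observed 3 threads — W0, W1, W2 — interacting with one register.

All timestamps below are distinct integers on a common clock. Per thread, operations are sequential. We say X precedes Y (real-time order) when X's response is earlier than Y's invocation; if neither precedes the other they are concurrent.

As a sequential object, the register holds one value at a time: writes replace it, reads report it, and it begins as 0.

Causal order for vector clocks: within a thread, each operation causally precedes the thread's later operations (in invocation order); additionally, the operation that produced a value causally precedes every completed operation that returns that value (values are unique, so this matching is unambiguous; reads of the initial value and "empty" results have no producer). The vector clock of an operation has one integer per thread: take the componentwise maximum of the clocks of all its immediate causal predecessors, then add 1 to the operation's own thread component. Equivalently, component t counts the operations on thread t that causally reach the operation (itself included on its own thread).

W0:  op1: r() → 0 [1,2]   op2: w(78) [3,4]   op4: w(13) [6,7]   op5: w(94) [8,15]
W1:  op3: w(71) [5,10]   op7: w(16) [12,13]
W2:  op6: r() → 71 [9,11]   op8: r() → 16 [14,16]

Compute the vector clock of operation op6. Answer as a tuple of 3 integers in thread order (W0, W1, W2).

(0, 1, 1)

invoked at 5, op3 has no predecessors; its own W1 bump gives (0, 1, 0)
invoked at 1, op1 has no predecessors; its own W0 bump gives (1, 0, 0)
op6 (invocation 9): componentwise max over VC(op3)=(0, 1, 0), +1 at W2, giving (0, 1, 1)
op7 (invocation 12): componentwise max over VC(op3)=(0, 1, 0), +1 at W1, giving (0, 2, 0)
op2 (invocation 3): componentwise max over VC(op1)=(1, 0, 0), +1 at W0, giving (2, 0, 0)
op4 (invocation 6): componentwise max over VC(op2)=(2, 0, 0), +1 at W0, giving (3, 0, 0)
op8 (invocation 14): componentwise max over VC(op6)=(0, 1, 1), VC(op7)=(0, 2, 0), +1 at W2, giving (0, 2, 2)
op5 (invocation 8): componentwise max over VC(op4)=(3, 0, 0), +1 at W0, giving (4, 0, 0)
target: VC(op6) = (0, 1, 1)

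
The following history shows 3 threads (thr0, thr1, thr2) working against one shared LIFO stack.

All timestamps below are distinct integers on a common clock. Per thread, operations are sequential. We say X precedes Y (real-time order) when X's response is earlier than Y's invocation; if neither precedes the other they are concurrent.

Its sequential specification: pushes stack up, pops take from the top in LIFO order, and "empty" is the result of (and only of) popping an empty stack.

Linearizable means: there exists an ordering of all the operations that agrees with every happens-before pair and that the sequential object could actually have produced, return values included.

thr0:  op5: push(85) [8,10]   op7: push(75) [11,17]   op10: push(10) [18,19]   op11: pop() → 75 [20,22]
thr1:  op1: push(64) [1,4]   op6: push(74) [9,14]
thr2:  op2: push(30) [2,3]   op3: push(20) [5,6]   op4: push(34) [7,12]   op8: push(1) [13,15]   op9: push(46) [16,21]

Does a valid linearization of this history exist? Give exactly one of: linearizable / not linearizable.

the violation lands at event 22, op11's response at time 22: events 1..21 linearize, events 1..22 do not
checked exhaustively: 166 real-time-consistent orders of 11 completed operations, zero legal LIFO stack replays
one such order, op1, op2, op3, op4, op5, op6, op7, op8, op9, op10, op11, breaks at step 11 where op11 pop() → 75 is illegal
one such order, op1, op2, op3, op4, op5, op6, op7, op8, op10, op9, op11, breaks at step 11 where op11 pop() → 75 is illegal

not linearizable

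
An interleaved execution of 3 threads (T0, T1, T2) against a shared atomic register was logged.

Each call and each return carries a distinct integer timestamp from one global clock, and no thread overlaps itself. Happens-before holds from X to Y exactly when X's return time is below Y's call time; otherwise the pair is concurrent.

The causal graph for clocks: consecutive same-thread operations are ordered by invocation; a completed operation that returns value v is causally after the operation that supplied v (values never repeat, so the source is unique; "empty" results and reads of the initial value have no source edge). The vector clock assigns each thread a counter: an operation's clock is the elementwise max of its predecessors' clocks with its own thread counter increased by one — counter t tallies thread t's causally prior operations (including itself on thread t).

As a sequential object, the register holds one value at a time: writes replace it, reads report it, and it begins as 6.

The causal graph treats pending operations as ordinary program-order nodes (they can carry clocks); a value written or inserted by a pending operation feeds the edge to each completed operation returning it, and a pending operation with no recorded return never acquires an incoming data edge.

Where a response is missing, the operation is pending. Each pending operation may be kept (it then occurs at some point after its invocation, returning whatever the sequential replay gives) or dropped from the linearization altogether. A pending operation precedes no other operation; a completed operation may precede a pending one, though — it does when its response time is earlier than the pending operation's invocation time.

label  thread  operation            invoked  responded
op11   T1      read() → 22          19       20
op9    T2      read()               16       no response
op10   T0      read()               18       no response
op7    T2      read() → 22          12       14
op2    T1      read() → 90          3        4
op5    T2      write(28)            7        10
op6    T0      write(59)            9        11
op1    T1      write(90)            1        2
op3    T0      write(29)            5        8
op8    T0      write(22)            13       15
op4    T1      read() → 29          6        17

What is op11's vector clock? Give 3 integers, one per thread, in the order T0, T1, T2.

(3, 4, 0)

op5, invoked 7, has no incoming edges; only T2's bump applies → (0, 0, 1)
op1, invoked 1, has no incoming edges; only T1's bump applies → (0, 1, 0)
op3, invoked 5, has no incoming edges; only T0's bump applies → (1, 0, 0)
op2 (invocation 3): componentwise max over VC(op1)=(0, 1, 0), +1 at T1, giving (0, 2, 0)
op6 (invocation 9): componentwise max over VC(op3)=(1, 0, 0), +1 at T0, giving (2, 0, 0)
op8 (invocation 13): componentwise max over VC(op6)=(2, 0, 0), +1 at T0, giving (3, 0, 0)
op4 (invocation 6): componentwise max over VC(op2)=(0, 2, 0), VC(op3)=(1, 0, 0), +1 at T1, giving (1, 3, 0)
op10 (invocation 18): componentwise max over VC(op8)=(3, 0, 0), +1 at T0, giving (4, 0, 0)
op7 (invocation 12): componentwise max over VC(op5)=(0, 0, 1), VC(op8)=(3, 0, 0), +1 at T2, giving (3, 0, 2)
op9 (invocation 16): componentwise max over VC(op7)=(3, 0, 2), +1 at T2, giving (3, 0, 3)
op11 (invocation 19): componentwise max over VC(op4)=(1, 3, 0), VC(op8)=(3, 0, 0), +1 at T1, giving (3, 4, 0)
target: VC(op11) = (3, 4, 0)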